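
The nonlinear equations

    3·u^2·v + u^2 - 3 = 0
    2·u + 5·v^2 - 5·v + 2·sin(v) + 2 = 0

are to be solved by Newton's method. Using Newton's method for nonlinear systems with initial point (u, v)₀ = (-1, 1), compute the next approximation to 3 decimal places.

At (-1, 1): F = (1.000, 1.68294).
Jacobian J = [[6·u·v + 2·u, 3·u^2], [2, 10·v + 2·cos(v) - 5]].
At the point, J = [[-8.000, 3.000], [2.000, 6.08060]] (det J = -54.64484).
Solving J·Δ = −F gives Δ = (0.019, -0.283).
Then the next iterate is (u, v)₁ = (-0.981, 0.717).

(-0.981, 0.717)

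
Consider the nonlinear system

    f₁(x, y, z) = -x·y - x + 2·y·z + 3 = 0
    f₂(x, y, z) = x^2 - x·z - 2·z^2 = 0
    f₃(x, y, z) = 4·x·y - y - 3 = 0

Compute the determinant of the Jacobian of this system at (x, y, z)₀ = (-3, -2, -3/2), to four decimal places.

J = [[-y - 1, -x + 2·z, 2·y], [2·x - z, 0, -x - 4·z], [4·y, 4·x - 1, 0]].
At the point, J = [[1.0000, 0.0000, -4.0000], [-4.5000, 0.0000, 9.0000], [-8.0000, -13.0000, 0.0000]].
det J = -117.0000.

-117.0000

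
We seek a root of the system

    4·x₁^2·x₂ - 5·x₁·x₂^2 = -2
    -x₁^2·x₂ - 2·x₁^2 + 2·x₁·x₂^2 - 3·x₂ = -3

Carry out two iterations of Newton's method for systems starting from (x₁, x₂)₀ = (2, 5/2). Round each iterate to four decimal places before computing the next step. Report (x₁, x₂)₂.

At (2, 5/2): F = (-20.5000, 2.5000).
Jacobian J = [[8·x₁·x₂ - 5·x₂^2, 4·x₁^2 - 10·x₁·x₂], [-2·x₁·x₂ - 4·x₁ + 2·x₂^2, -x₁^2 + 4·x₁·x₂ - 3]].
At the point, J = [[8.7500, -34.0000], [-5.5000, 13.0000]] (det J = -73.2500).
Solving J·Δ = −F gives Δ = (-2.4778, -1.2406).
Then the next iterate is (x₁, x₂)₁ = (-0.4778, 1.2594).
Round to (-0.4778, 1.2594) and repeat: F = (6.939213, -3.037964), J = [[-12.744372, 6.930585], [6.286859, -5.635258]].
Δ = (0.6390, 0.1738), so (x₁, x₂)₂ = (0.1612, 1.4332).

(0.1612, 1.4332)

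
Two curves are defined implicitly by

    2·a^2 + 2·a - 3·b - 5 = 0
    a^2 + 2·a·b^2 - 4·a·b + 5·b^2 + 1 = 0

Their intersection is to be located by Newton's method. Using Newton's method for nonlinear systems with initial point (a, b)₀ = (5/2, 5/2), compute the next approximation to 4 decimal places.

At (5/2, 5/2): F = (5.0000, 44.7500).
Jacobian J = [[4·a + 2, -3], [2·a + 2·b^2 - 4·b, 4·a·b - 4·a + 10·b]].
At the point, J = [[12.0000, -3.0000], [7.5000, 40.0000]] (det J = 502.5000).
Solving J·Δ = −F gives Δ = (-0.6652, -0.9940).
Then the next iterate is (a, b)₁ = (1.8348, 1.5060).

(1.8348, 1.5060)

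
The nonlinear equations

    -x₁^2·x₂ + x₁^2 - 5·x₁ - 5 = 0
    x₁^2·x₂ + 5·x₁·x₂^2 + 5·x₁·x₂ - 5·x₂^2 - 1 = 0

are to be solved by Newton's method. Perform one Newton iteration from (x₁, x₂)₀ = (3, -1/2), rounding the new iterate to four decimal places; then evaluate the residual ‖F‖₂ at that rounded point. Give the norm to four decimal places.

At (3, -1/2): F = (-6.5000, -10.5000).
Jacobian J = [[-2·x₁·x₂ + 2·x₁ - 5, -x₁^2], [2·x₁·x₂ + 5·x₂^2 + 5·x₂, x₁^2 + 10·x₁·x₂ + 5·x₁ - 10·x₂]].
At the point, J = [[4.0000, -9.0000], [-4.2500, 14.0000]] (det J = 17.7500).
Solving J·Δ = −F gives Δ = (10.4507, 3.9225).
Then the next iterate is (x₁, x₂)₁ = (13.4507, 3.4225).
Re-evaluating at (13.4507, 3.4225): F = (-510.535423, 1577.585119), so ‖F‖₂ = 1658.1379.

1658.1379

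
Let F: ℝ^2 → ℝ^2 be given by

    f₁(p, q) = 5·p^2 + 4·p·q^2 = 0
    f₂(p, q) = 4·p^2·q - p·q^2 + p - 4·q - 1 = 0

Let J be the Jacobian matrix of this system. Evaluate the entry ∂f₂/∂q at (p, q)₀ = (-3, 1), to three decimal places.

38.000

∂f₂/∂q = 4·p^2 - 2·p·q - 4.
At (-3, 1) this is 38.000.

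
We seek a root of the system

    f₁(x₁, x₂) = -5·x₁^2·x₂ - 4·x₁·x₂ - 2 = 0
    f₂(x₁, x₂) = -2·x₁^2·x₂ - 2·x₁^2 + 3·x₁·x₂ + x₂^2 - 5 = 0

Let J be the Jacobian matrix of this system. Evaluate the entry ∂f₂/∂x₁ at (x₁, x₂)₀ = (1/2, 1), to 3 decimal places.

-1.000

∂f₂/∂x₁ = -4·x₁·x₂ - 4·x₁ + 3·x₂.
At (1/2, 1) this is -1.000.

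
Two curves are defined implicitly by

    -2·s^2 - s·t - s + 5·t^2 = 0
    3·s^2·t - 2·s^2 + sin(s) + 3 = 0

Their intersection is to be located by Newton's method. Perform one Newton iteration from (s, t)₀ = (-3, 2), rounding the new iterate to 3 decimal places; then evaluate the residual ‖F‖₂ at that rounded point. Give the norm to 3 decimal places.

At (-3, 2): F = (11.000, 38.85888).
Jacobian J = [[-4·s - t - 1, -s + 10·t], [6·s·t - 4·s + cos(s), 3·s^2]].
At the point, J = [[9.000, 23.000], [-24.98999, 27.000]] (det J = 817.76983).
Solving J·Δ = −F gives Δ = (0.730, -0.764).
Then the next iterate is (s, t)₁ = (-2.270, 1.236).
Re-evaluating at (-2.270, 1.236): F = (2.40840, 11.03580), so ‖F‖₂ = 11.296.

11.296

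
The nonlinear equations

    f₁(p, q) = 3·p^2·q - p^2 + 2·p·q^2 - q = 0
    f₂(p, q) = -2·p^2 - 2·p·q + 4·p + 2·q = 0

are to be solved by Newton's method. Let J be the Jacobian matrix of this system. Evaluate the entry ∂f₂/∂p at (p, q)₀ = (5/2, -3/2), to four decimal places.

-3.0000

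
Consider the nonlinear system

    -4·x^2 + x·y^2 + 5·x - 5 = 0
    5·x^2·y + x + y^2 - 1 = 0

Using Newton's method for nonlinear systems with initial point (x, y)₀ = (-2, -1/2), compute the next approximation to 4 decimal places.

(-0.4990, -0.6979)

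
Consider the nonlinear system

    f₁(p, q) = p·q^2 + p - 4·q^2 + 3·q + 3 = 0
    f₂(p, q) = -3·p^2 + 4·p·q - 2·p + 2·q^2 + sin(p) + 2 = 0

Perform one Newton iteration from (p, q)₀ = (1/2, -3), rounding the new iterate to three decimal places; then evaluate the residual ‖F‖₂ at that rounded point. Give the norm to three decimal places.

At (1/2, -3): F = (-37.000, 12.72943).
Jacobian J = [[q^2 + 1, 2·p·q - 8·q + 3], [-6·p + 4·q + cos(p) - 2, 4·p + 4·q]].
At the point, J = [[10.000, 24.000], [-16.12242, -10.000]] (det J = 286.93802).
Solving J·Δ = −F gives Δ = (-0.225, 1.635).
Then the next iterate is (p, q)₁ = (0.275, -1.365).
Re-evaluating at (0.275, -1.365): F = (-7.76051, 3.71962), so ‖F‖₂ = 8.606.

8.606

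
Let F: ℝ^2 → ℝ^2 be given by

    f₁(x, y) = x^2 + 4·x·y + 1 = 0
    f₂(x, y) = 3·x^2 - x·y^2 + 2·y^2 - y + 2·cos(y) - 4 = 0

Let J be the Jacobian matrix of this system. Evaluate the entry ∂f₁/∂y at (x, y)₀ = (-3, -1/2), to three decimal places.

∂f₁/∂y = 4·x.
At (-3, -1/2) this is -12.000.

-12.000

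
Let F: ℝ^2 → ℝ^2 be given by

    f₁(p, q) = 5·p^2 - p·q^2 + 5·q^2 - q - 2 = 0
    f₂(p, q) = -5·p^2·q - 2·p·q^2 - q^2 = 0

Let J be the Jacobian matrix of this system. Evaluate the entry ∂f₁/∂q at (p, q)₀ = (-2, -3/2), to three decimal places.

∂f₁/∂q = -2·p·q + 10·q - 1.
At (-2, -3/2) this is -22.000.

-22.000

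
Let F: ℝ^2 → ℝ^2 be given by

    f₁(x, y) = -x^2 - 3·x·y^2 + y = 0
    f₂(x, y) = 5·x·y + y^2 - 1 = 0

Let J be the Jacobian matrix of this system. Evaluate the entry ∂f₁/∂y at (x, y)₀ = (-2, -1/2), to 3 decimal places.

∂f₁/∂y = -6·x·y + 1.
At (-2, -1/2) this is -5.000.

-5.000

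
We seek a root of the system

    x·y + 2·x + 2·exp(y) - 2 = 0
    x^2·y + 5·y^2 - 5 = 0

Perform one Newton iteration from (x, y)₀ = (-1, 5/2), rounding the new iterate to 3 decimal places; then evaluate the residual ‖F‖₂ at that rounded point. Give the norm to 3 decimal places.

10.201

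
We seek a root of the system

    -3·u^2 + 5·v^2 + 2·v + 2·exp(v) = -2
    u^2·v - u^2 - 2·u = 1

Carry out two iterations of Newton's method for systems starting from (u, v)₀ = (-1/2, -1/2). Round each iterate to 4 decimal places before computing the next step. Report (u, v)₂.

At (-1/2, -1/2): F = (2.713061, -0.3750).
Jacobian J = [[-6·u, 10·v + 2·exp(v) + 2], [2·u·v - 2·u - 2, u^2]].
At the point, J = [[3.0000, -1.786939], [-0.5000, 0.2500]] (det J = -0.143469).
Solving J·Δ = −F gives Δ = (0.0569, 1.6138).
Then the next iterate is (u, v)₁ = (-0.4431, 1.1138).
Round to (-0.4431, 1.1138) and repeat: F = (15.933161, -0.091457), J = [[2.6586, 19.229822], [-2.100850, 0.196338]].
Δ = (-0.1194, -0.8121), so (u, v)₂ = (-0.5625, 0.3017).

(-0.5625, 0.3017)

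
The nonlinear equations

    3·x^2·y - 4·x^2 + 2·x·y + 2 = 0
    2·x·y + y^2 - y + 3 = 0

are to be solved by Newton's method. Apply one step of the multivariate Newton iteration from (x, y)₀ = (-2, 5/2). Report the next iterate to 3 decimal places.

(-1.350, 2.481)

At (-2, 5/2): F = (6.000, -3.250).
Jacobian J = [[6·x·y - 8·x + 2·y, 3·x^2 + 2·x], [2·y, 2·x + 2·y - 1]].
At the point, J = [[-9.000, 8.000], [5.000, 0.000]] (det J = -40.000).
Solving J·Δ = −F gives Δ = (0.650, -0.019).
Then the next iterate is (x, y)₁ = (-1.350, 2.481).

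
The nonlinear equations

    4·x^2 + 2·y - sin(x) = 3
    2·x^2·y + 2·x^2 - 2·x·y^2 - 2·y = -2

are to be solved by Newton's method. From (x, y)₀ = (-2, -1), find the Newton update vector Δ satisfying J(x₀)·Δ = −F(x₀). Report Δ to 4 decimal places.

(1.1322, 2.8678)

At (-2, -1): F = (11.909297, 8.0000).
Jacobian J = [[8·x - cos(x), 2], [4·x·y + 4·x - 2·y^2, 2·x^2 - 4·x·y - 2]].
At the point, J = [[-15.583853, 2.0000], [-2.0000, -2.0000]] (det J = 35.167706).
Solving J·Δ = −F gives Δ = (1.1322, 2.8678).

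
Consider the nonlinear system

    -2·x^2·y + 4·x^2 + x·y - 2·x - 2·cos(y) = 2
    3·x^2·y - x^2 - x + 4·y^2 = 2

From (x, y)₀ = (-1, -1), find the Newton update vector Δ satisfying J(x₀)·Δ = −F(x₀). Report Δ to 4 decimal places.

At (-1, -1): F = (5.919395, -1.0000).
Jacobian J = [[-4·x·y + 8·x + y - 2, -2·x^2 + x + 2·sin(y)], [6·x·y - 2·x - 1, 3·x^2 + 8·y]].
At the point, J = [[-15.0000, -4.682942], [7.0000, -5.0000]] (det J = 107.780594).
Solving J·Δ = −F gives Δ = (0.3181, 0.2453).

(0.3181, 0.2453)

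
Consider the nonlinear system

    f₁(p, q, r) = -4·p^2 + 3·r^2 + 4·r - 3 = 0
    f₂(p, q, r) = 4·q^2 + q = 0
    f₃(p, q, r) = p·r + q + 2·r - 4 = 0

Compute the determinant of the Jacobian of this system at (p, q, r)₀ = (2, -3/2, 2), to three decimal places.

J = [[-8·p, 0, 6·r + 4], [0, 8·q + 1, 0], [r, 1, p + 2]].
At the point, J = [[-16.000, 0.000, 16.000], [0.000, -11.000, 0.000], [2.000, 1.000, 4.000]].
det J = 1056.000.

1056.000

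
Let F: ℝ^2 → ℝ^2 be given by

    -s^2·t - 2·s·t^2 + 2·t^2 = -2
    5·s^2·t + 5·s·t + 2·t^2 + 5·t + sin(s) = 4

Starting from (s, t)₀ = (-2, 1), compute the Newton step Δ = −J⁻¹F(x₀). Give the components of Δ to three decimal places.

(0.128, -0.532)

At (-2, 1): F = (4.000, 12.09070).
Jacobian J = [[-2·s·t - 2·t^2, -s^2 - 4·s·t + 4·t], [10·s·t + 5·t + cos(s), 5·s^2 + 5·s + 4·t + 5]].
At the point, J = [[2.000, 8.000], [-15.41615, 19.000]] (det J = 161.32917).
Solving J·Δ = −F gives Δ = (0.128, -0.532).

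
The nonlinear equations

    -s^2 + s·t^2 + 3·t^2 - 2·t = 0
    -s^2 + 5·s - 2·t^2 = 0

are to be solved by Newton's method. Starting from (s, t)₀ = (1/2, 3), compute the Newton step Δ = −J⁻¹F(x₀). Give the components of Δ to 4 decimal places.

(-0.0218, -1.3198)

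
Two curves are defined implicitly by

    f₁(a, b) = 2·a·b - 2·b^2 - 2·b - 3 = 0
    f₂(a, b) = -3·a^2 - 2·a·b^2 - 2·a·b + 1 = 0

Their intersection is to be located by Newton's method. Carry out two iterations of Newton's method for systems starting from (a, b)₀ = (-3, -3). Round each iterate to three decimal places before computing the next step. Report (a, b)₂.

(-1.905, -2.234)

At (-3, -3): F = (3.000, 10.000).
Jacobian J = [[2·b, 2·a - 4·b - 2], [-6·a - 2·b^2 - 2·b, -4·a·b - 2·a]].
At the point, J = [[-6.000, 4.000], [6.000, -30.000]] (det J = 156.000).
Solving J·Δ = −F gives Δ = (0.833, 0.500).
Then the next iterate is (a, b)₁ = (-2.167, -2.500).
Round to (-2.167, -2.500) and repeat: F = (0.335, 3.16483), J = [[-5.000, 3.666], [5.502, -17.336]].
Δ = (0.262, 0.266), so (a, b)₂ = (-1.905, -2.234).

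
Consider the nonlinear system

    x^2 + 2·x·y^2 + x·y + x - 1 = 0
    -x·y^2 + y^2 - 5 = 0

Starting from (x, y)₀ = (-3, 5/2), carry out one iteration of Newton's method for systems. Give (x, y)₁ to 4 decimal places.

At (-3, 5/2): F = (-40.0000, 20.0000).
Jacobian J = [[2·x + 2·y^2 + y + 1, 4·x·y + x], [-y^2, -2·x·y + 2·y]].
At the point, J = [[10.0000, -33.0000], [-6.2500, 20.0000]] (det J = -6.2500).
Solving J·Δ = −F gives Δ = (-22.4000, -8.0000).
Then the next iterate is (x, y)₁ = (-25.4000, -5.5000).

(-25.4000, -5.5000)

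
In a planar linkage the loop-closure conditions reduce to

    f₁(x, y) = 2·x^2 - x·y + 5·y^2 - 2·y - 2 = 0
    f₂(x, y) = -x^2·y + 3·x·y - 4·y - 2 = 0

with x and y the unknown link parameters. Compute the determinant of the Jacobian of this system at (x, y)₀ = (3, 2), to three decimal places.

50.000

J = [[4·x - y, -x + 10·y - 2], [-2·x·y + 3·y, -x^2 + 3·x - 4]].
At the point, J = [[10.000, 15.000], [-6.000, -4.000]].
det J = 50.000.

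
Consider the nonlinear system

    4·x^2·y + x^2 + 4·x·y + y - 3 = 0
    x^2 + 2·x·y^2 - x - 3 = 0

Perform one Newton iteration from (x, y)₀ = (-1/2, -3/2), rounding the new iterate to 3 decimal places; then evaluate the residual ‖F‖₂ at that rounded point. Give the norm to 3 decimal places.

At (-1/2, -3/2): F = (-2.750, -4.500).
Jacobian J = [[8·x·y + 2·x + 4·y, 4·x^2 + 4·x + 1], [2·x + 2·y^2 - 1, 4·x·y]].
At the point, J = [[-1.000, 0.000], [2.500, 3.000]] (det J = -3.000).
Solving J·Δ = −F gives Δ = (-2.750, 3.792).
Then the next iterate is (x, y)₁ = (-3.250, 2.292).
Re-evaluating at (-3.250, 2.292): F = (76.89550, -23.33372), so ‖F‖₂ = 80.358.

80.358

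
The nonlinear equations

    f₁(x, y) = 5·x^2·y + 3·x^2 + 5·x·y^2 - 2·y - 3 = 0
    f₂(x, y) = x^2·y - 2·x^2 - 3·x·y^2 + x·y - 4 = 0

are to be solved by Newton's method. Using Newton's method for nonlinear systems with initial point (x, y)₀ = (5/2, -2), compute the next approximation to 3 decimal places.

(1.686, -1.062)

At (5/2, -2): F = (7.250, -64.000).
Jacobian J = [[10·x·y + 6·x + 5·y^2, 5·x^2 + 10·x·y - 2], [2·x·y - 4·x - 3·y^2 + y, x^2 - 6·x·y + x]].
At the point, J = [[-15.000, -20.750], [-34.000, 38.750]] (det J = -1286.750).
Solving J·Δ = −F gives Δ = (-0.814, 0.938).
Then the next iterate is (x, y)₁ = (1.686, -1.062).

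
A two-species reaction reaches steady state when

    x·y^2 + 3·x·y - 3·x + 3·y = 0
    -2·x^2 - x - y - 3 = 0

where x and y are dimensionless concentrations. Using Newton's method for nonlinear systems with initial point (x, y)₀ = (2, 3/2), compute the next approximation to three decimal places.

At (2, 3/2): F = (12.000, -14.500).
Jacobian J = [[y^2 + 3·y - 3, 2·x·y + 3·x + 3], [-4·x - 1, -1]].
At the point, J = [[3.750, 15.000], [-9.000, -1.000]] (det J = 131.250).
Solving J·Δ = −F gives Δ = (-1.566, -0.409).
Then the next iterate is (x, y)₁ = (0.434, 1.091).

(0.434, 1.091)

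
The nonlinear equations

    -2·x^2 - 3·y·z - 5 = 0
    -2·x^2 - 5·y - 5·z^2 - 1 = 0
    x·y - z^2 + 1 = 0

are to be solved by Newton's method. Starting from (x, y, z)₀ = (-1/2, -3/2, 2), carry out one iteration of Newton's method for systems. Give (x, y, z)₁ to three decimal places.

At (-1/2, -3/2, 2): F = (3.500, -14.000, -2.250).
Jacobian J = [[-4·x, -3·z, -3·y], [-4·x, -5, -10·z], [y, x, -2·z]].
At the point, J = [[2.000, -6.000, 4.500], [2.000, -5.000, -20.000], [-1.500, -0.500, -4.000]] (det J = -246.250).
Solving J·Δ = −F gives Δ = (0.332, 0.163, -0.708).
Then the next iterate is (x, y, z)₁ = (-0.168, -1.337, 1.292).

(-0.168, -1.337, 1.292)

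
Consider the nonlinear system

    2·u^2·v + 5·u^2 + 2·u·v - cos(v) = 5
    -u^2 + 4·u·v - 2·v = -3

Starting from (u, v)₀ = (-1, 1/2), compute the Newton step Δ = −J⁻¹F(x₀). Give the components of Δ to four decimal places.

At (-1, 1/2): F = (-0.877583, -1.0000).
Jacobian J = [[4·u·v + 10·u + 2·v, 2·u^2 + 2·u + sin(v)], [-2·u + 4·v, 4·u - 2]].
At the point, J = [[-11.0000, 0.479426], [4.0000, -6.0000]] (det J = 64.082298).
Solving J·Δ = −F gives Δ = (-0.0896, -0.2264).

(-0.0896, -0.2264)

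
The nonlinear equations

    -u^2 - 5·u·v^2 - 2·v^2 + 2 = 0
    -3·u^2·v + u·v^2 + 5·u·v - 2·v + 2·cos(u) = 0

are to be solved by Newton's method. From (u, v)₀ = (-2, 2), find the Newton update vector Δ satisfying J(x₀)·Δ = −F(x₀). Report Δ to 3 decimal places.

At (-2, 2): F = (30.000, -56.83229).
Jacobian J = [[-2·u - 5·v^2, -10·u·v - 4·v], [-6·u·v + v^2 + 5·v - 2·sin(u), -3·u^2 + 2·u·v + 5·u - 2]].
At the point, J = [[-16.000, 32.000], [39.81859, -32.000]] (det J = -762.19504).
Solving J·Δ = −F gives Δ = (1.127, -0.374).

(1.127, -0.374)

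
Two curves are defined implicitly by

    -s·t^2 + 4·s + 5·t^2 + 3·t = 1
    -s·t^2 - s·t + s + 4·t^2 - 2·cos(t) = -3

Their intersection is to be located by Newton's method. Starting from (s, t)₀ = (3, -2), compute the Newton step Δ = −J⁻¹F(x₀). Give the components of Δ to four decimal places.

(-6.0961, 2.6000)

At (3, -2): F = (13.0000, 16.832294).
Jacobian J = [[-t^2 + 4, -2·s·t + 10·t + 3], [-t^2 - t + 1, -2·s·t - s + 8·t + 2·sin(t)]].
At the point, J = [[0.0000, -5.0000], [-1.0000, -8.818595]] (det J = -5.0000).
Solving J·Δ = −F gives Δ = (-6.0961, 2.6000).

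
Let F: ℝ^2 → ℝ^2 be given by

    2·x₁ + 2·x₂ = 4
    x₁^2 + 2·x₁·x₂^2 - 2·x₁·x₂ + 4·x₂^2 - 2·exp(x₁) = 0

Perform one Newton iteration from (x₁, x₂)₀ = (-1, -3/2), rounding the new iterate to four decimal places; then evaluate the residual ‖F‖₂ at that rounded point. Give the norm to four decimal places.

1.5914

At (-1, -3/2): F = (-9.0000, 1.764241).
Jacobian J = [[2, 2], [2·x₁ + 2·x₂^2 - 2·x₂ - 2·exp(x₁), 4·x₁·x₂ - 2·x₁ + 8·x₂]].
At the point, J = [[2.0000, 2.0000], [4.764241, -4.0000]] (det J = -17.528482).
Solving J·Δ = −F gives Δ = (1.8525, 2.6475).
Then the next iterate is (x₁, x₂)₁ = (0.8525, 1.1475).
Re-evaluating at (0.8525, 1.1475): F = (0.0000, 1.591357), so ‖F‖₂ = 1.5914.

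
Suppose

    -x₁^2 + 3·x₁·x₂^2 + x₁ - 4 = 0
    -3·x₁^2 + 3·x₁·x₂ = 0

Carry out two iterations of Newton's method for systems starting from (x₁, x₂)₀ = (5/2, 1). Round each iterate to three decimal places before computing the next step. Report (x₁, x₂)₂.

(1.184, 1.052)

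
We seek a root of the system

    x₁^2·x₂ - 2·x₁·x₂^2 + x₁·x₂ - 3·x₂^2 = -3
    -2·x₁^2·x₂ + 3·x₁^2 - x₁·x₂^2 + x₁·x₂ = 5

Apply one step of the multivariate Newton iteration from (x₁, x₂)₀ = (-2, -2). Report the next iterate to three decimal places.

(-1.500, -1.000)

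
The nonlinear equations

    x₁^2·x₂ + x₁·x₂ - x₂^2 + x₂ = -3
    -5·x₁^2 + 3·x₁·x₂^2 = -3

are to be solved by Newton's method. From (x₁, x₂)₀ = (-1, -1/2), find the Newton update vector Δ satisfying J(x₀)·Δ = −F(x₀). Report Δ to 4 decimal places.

(0.6125, -1.2781)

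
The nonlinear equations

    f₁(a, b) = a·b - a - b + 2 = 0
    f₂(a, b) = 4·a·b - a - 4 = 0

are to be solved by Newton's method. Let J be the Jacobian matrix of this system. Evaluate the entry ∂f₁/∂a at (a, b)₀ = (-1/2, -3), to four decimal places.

-4.0000

∂f₁/∂a = b - 1.
At (-1/2, -3) this is -4.0000.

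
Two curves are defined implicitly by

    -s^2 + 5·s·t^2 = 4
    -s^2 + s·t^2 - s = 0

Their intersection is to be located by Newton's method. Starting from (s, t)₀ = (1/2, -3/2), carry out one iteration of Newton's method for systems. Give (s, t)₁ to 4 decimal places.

(0.5556, -1.2407)

At (1/2, -3/2): F = (1.3750, 0.3750).
Jacobian J = [[-2·s + 5·t^2, 10·s·t], [-2·s + t^2 - 1, 2·s·t]].
At the point, J = [[10.2500, -7.5000], [0.2500, -1.5000]] (det J = -13.5000).
Solving J·Δ = −F gives Δ = (0.0556, 0.2593).
Then the next iterate is (s, t)₁ = (0.5556, -1.2407).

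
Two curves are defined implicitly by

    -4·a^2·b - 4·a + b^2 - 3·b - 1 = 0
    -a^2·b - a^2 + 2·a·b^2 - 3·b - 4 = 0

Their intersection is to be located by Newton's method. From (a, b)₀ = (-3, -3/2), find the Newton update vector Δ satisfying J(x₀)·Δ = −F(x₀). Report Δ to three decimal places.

(0.415, 1.313)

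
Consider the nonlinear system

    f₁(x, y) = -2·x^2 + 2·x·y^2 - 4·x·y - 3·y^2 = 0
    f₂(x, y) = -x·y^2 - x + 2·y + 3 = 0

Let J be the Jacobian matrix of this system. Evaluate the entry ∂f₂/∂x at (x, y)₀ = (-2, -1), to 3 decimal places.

-2.000

∂f₂/∂x = -y^2 - 1.
At (-2, -1) this is -2.000.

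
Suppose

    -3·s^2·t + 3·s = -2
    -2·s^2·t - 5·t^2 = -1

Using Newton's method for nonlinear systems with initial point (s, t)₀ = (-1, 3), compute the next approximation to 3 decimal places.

At (-1, 3): F = (-10.000, -50.000).
Jacobian J = [[-6·s·t + 3, -3·s^2], [-4·s·t, -2·s^2 - 10·t]].
At the point, J = [[21.000, -3.000], [12.000, -32.000]] (det J = -636.000).
Solving J·Δ = −F gives Δ = (0.267, -1.462).
Then the next iterate is (s, t)₁ = (-0.733, 1.538).

(-0.733, 1.538)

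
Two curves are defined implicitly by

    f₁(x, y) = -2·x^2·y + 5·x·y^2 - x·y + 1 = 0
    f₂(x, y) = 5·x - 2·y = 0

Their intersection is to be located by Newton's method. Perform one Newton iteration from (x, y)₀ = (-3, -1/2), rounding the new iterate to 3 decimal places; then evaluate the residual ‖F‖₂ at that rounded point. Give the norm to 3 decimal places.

At (-3, -1/2): F = (4.750, -14.000).
Jacobian J = [[-4·x·y + 5·y^2 - y, -2·x^2 + 10·x·y - x], [5, -2]].
At the point, J = [[-4.250, 0.000], [5.000, -2.000]] (det J = 8.500).
Solving J·Δ = −F gives Δ = (1.118, -4.206).
Then the next iterate is (x, y)₁ = (-1.882, -4.706).
Re-evaluating at (-1.882, -4.706): F = (-182.91807, 0.002), so ‖F‖₂ = 182.918.

182.918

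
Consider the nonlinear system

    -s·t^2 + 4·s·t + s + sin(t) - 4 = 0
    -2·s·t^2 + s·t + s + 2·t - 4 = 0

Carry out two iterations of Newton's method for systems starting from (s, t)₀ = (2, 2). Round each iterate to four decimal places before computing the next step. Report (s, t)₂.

(0.6515, 0.0492)

At (2, 2): F = (6.909297, -10.0000).
Jacobian J = [[-t^2 + 4·t + 1, -2·s·t + 4·s + cos(t)], [-2·t^2 + t + 1, -4·s·t + s + 2]].
At the point, J = [[5.0000, -0.416147], [-5.0000, -12.0000]] (det J = -62.080734).
Solving J·Δ = −F gives Δ = (-1.4026, -0.2489).
Then the next iterate is (s, t)₁ = (0.5974, 1.7511).
Round to (0.5974, 1.7511) and repeat: F = (-0.066220, -2.517969), J = [[4.938049, 0.118057], [-3.381602, -1.587029]].
Δ = (0.0541, -1.7019), so (s, t)₂ = (0.6515, 0.0492).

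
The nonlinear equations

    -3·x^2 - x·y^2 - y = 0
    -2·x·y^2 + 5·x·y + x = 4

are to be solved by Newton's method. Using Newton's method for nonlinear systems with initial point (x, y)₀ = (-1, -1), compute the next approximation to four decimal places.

(-0.7619, -0.9365)

At (-1, -1): F = (-1.0000, 2.0000).
Jacobian J = [[-6·x - y^2, -2·x·y - 1], [-2·y^2 + 5·y + 1, -4·x·y + 5·x]].
At the point, J = [[5.0000, -3.0000], [-6.0000, -9.0000]] (det J = -63.0000).
Solving J·Δ = −F gives Δ = (0.2381, 0.0635).
Then the next iterate is (x, y)₁ = (-0.7619, -0.9365).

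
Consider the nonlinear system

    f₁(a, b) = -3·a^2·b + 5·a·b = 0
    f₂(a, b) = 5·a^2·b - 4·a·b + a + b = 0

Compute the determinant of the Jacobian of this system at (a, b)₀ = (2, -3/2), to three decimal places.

J = [[-6·a·b + 5·b, -3·a^2 + 5·a], [10·a·b - 4·b + 1, 5·a^2 - 4·a + 1]].
At the point, J = [[10.500, -2.000], [-23.000, 13.000]].
det J = 90.500.

90.500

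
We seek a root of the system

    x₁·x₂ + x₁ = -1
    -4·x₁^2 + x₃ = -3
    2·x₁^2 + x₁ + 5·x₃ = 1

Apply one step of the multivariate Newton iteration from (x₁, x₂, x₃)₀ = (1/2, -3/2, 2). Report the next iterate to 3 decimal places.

At (1/2, -3/2, 2): F = (0.750, 4.000, 10.000).
Jacobian J = [[x₂ + 1, x₁, 0], [-8·x₁, 0, 1], [4·x₁ + 1, 0, 5]].
At the point, J = [[-0.500, 0.500, 0.000], [-4.000, 0.000, 1.000], [3.000, 0.000, 5.000]] (det J = 11.500).
Solving J·Δ = −F gives Δ = (0.435, -1.065, -2.261).
Then the next iterate is (x₁, x₂, x₃)₁ = (0.935, -2.565, -0.261).

(0.935, -2.565, -0.261)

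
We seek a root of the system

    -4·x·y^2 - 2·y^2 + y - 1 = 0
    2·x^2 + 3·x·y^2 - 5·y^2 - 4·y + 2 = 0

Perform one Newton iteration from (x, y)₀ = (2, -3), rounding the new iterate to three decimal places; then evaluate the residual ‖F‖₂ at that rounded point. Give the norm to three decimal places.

29.821

At (2, -3): F = (-94.000, 31.000).
Jacobian J = [[-4·y^2, -8·x·y - 4·y + 1], [4·x + 3·y^2, 6·x·y - 10·y - 4]].
At the point, J = [[-36.000, 61.000], [35.000, -10.000]] (det J = -1775.000).
Solving J·Δ = −F gives Δ = (-0.536, 1.225).
Then the next iterate is (x, y)₁ = (1.464, -1.775).
Re-evaluating at (1.464, -1.775): F = (-27.52631, 11.47101), so ‖F‖₂ = 29.821.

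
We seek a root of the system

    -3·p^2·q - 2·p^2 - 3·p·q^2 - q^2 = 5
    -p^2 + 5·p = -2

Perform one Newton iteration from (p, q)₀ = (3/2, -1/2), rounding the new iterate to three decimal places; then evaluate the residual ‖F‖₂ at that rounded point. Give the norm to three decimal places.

19.470

At (3/2, -1/2): F = (-7.500, 7.250).
Jacobian J = [[-6·p·q - 4·p - 3·q^2, -3·p^2 - 6·p·q - 2·q], [-2·p + 5, 0]].
At the point, J = [[-2.250, -1.250], [2.000, 0.000]] (det J = 2.500).
Solving J·Δ = −F gives Δ = (-3.625, 0.525).
Then the next iterate is (p, q)₁ = (-2.125, 0.025).
Re-evaluating at (-2.125, 0.025): F = (-14.36656, -13.14062), so ‖F‖₂ = 19.470.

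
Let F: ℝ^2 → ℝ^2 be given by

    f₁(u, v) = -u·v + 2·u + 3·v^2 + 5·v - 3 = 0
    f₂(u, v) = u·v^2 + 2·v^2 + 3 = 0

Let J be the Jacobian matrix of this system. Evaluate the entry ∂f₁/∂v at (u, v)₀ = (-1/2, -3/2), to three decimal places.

-3.500

∂f₁/∂v = -u + 6·v + 5.
At (-1/2, -3/2) this is -3.500.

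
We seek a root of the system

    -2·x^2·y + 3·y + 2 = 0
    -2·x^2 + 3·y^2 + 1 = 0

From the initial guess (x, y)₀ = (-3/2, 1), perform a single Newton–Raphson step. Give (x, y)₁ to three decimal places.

At (-3/2, 1): F = (0.500, -0.500).
Jacobian J = [[-4·x·y, -2·x^2 + 3], [-4·x, 6·y]].
At the point, J = [[6.000, -1.500], [6.000, 6.000]] (det J = 45.000).
Solving J·Δ = −F gives Δ = (-0.050, 0.133).
Then the next iterate is (x, y)₁ = (-1.550, 1.133).

(-1.550, 1.133)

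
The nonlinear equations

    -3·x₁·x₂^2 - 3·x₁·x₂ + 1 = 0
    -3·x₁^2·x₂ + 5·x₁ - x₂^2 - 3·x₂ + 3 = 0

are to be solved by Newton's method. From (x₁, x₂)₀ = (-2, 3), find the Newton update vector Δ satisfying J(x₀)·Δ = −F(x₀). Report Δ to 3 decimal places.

(1.065, -0.825)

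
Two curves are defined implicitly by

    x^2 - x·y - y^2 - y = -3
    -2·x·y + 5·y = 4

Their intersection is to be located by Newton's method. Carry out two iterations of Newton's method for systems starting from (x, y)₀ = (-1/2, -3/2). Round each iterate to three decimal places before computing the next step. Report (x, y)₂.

(4.193, -3.354)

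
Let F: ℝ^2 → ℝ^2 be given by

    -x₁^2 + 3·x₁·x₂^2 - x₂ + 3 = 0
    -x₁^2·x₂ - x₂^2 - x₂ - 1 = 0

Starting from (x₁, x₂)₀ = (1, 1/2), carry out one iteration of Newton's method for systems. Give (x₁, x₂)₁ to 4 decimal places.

(1.3913, -0.3804)

At (1, 1/2): F = (2.2500, -2.2500).
Jacobian J = [[-2·x₁ + 3·x₂^2, 6·x₁·x₂ - 1], [-2·x₁·x₂, -x₁^2 - 2·x₂ - 1]].
At the point, J = [[-1.2500, 2.0000], [-1.0000, -3.0000]] (det J = 5.7500).
Solving J·Δ = −F gives Δ = (0.3913, -0.8804).
Then the next iterate is (x₁, x₂)₁ = (1.3913, -0.3804).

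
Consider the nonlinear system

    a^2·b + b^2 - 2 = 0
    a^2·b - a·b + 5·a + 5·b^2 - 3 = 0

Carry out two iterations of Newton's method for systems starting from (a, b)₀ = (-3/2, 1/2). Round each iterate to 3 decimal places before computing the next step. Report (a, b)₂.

(-0.919, 1.073)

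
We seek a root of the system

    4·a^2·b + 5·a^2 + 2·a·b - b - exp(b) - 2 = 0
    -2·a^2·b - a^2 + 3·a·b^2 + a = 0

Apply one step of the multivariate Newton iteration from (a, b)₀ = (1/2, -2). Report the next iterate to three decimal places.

(0.106, -1.855)

At (1/2, -2): F = (-2.88534, 7.250).
Jacobian J = [[8·a·b + 10·a + 2·b, 4·a^2 + 2·a - exp(b) - 1], [-4·a·b - 2·a + 3·b^2 + 1, -2·a^2 + 6·a·b]].
At the point, J = [[-7.000, 0.86466], [16.000, -6.500]] (det J = 31.66536).
Solving J·Δ = −F gives Δ = (-0.394, 0.145).
Then the next iterate is (a, b)₁ = (0.106, -1.855).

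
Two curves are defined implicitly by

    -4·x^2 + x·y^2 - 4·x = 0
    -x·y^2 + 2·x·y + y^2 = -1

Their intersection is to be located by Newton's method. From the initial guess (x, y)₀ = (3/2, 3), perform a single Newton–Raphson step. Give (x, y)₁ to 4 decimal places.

(3.3333, 4.5926)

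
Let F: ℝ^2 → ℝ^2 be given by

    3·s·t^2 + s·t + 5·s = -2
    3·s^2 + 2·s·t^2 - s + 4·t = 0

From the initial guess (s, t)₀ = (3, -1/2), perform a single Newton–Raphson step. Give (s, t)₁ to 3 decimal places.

(1.884, 1.481)

At (3, -1/2): F = (17.750, 23.500).
Jacobian J = [[3·t^2 + t + 5, 6·s·t + s], [6·s + 2·t^2 - 1, 4·s·t + 4]].
At the point, J = [[5.250, -6.000], [17.500, -2.000]] (det J = 94.500).
Solving J·Δ = −F gives Δ = (-1.116, 1.981).
Then the next iterate is (s, t)₁ = (1.884, 1.481).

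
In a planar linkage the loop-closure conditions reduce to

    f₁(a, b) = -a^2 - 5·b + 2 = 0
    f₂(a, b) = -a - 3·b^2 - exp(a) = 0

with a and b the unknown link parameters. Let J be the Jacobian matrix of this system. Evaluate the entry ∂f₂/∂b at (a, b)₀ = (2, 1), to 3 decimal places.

-6.000

∂f₂/∂b = -6·b.
At (2, 1) this is -6.000.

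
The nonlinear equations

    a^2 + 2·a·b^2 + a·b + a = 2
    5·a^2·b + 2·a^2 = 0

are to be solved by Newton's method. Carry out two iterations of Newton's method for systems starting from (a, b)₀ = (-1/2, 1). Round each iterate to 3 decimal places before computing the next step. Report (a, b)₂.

At (-1/2, 1): F = (-3.750, 1.750).
Jacobian J = [[2·a + 2·b^2 + b + 1, 4·a·b + a], [10·a·b + 4·a, 5·a^2]].
At the point, J = [[3.000, -2.500], [-7.000, 1.250]] (det J = -13.750).
Solving J·Δ = −F gives Δ = (-0.023, -1.527).
Then the next iterate is (a, b)₁ = (-0.523, -0.527).
Round to (-0.523, -0.527) and repeat: F = (-2.26435, -0.17369), J = [[-0.01754, 0.57948], [0.66421, 1.36764]].
Δ = (-7.328, 3.686), so (a, b)₂ = (-7.851, 3.159).

(-7.851, 3.159)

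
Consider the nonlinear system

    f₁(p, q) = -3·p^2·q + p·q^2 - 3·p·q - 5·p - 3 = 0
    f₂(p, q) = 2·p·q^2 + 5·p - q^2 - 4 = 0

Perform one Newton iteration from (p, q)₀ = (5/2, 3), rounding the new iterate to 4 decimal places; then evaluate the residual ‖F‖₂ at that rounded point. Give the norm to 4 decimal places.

23.3905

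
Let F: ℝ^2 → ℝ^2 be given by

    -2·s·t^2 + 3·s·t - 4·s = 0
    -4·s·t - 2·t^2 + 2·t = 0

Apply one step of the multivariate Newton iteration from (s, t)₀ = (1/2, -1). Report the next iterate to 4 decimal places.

(0.2800, -0.2800)

At (1/2, -1): F = (-4.5000, -2.0000).
Jacobian J = [[-2·t^2 + 3·t - 4, -4·s·t + 3·s], [-4·t, -4·s - 4·t + 2]].
At the point, J = [[-9.0000, 3.5000], [4.0000, 4.0000]] (det J = -50.0000).
Solving J·Δ = −F gives Δ = (-0.2200, 0.7200).
Then the next iterate is (s, t)₁ = (0.2800, -0.2800).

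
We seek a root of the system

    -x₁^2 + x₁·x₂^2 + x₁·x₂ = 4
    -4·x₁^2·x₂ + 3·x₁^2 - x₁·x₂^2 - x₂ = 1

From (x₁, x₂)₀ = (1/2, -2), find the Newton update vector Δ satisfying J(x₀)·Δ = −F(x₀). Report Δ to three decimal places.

At (1/2, -2): F = (-3.250, 1.750).
Jacobian J = [[-2·x₁ + x₂^2 + x₂, 2·x₁·x₂ + x₁], [-8·x₁·x₂ + 6·x₁ - x₂^2, -4·x₁^2 - 2·x₁·x₂ - 1]].
At the point, J = [[1.000, -1.500], [7.000, 0.000]] (det J = 10.500).
Solving J·Δ = −F gives Δ = (-0.250, -2.333).

(-0.250, -2.333)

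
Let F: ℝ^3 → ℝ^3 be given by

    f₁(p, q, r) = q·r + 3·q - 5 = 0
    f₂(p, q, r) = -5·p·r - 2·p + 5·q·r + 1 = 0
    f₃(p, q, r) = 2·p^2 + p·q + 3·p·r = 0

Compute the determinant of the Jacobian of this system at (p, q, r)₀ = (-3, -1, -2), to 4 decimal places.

J = [[0, r + 3, q], [-5·r - 2, 5·r, -5·p + 5·q], [4·p + q + 3·r, p, 3·p]].
At the point, J = [[0.0000, 1.0000, -1.0000], [8.0000, -10.0000, 10.0000], [-19.0000, -3.0000, -9.0000]].
det J = 96.0000.

96.0000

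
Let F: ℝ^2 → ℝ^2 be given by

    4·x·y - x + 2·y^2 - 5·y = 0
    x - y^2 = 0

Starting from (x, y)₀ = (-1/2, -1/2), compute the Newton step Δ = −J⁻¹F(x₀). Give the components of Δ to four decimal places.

(0.3750, 0.3750)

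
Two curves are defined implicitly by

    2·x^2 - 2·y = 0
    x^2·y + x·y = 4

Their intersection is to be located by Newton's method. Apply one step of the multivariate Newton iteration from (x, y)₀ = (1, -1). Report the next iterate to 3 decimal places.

At (1, -1): F = (4.000, -6.000).
Jacobian J = [[4·x, -2], [2·x·y + y, x^2 + x]].
At the point, J = [[4.000, -2.000], [-3.000, 2.000]] (det J = 2.000).
Solving J·Δ = −F gives Δ = (2.000, 6.000).
Then the next iterate is (x, y)₁ = (3.000, 5.000).

(3.000, 5.000)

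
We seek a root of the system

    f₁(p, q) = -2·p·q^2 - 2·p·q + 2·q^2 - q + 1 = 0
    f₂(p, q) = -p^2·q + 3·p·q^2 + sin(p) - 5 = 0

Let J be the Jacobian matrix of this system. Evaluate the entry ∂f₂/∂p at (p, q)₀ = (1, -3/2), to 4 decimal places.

10.2903

∂f₂/∂p = -2·p·q + 3·q^2 + cos(p).
At (1, -3/2) this is 10.2903.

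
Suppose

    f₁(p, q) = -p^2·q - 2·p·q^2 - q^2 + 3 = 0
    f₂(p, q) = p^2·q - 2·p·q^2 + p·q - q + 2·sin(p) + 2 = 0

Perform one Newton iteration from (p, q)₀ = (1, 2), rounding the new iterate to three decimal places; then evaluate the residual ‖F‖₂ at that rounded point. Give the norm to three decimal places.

2.469

At (1, 2): F = (-11.000, -2.31706).
Jacobian J = [[-2·p·q - 2·q^2, -p^2 - 4·p·q - 2·q], [2·p·q - 2·q^2 + q + 2·cos(p), p^2 - 4·p·q + p - 1]].
At the point, J = [[-12.000, -13.000], [-0.91940, -7.000]] (det J = 72.04786).
Solving J·Δ = −F gives Δ = (-0.651, -0.246).
Then the next iterate is (p, q)₁ = (0.349, 1.754).
Re-evaluating at (0.349, 1.754): F = (-2.43756, -0.39171), so ‖F‖₂ = 2.469.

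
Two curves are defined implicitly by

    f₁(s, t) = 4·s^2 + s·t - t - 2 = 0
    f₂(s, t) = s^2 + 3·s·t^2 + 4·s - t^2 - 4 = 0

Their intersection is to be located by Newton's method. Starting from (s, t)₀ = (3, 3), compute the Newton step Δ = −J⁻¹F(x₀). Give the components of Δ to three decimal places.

At (3, 3): F = (40.000, 89.000).
Jacobian J = [[8·s + t, s - 1], [2·s + 3·t^2 + 4, 6·s·t - 2·t]].
At the point, J = [[27.000, 2.000], [37.000, 48.000]] (det J = 1222.000).
Solving J·Δ = −F gives Δ = (-1.426, -0.755).

(-1.426, -0.755)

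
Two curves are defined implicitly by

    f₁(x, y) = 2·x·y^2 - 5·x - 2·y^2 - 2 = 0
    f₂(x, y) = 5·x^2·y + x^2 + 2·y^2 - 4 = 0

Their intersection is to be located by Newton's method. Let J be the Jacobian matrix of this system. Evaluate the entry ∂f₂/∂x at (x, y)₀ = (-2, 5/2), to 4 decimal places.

-54.0000

∂f₂/∂x = 10·x·y + 2·x.
At (-2, 5/2) this is -54.0000.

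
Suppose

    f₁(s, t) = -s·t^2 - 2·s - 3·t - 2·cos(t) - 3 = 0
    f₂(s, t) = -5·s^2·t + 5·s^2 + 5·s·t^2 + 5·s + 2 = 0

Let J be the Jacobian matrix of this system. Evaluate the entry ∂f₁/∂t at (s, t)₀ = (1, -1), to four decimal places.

∂f₁/∂t = -2·s·t + 2·sin(t) - 3.
At (1, -1) this is -2.6829.

-2.6829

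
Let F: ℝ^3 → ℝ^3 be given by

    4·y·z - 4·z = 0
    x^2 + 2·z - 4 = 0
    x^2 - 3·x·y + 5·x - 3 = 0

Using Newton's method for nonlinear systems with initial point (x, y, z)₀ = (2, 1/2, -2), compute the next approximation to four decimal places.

At (2, 1/2, -2): F = (4.0000, -4.0000, 8.0000).
Jacobian J = [[0, 4·z, 4·y - 4], [2·x, 0, 2], [2·x - 3·y + 5, -3·x, 0]].
At the point, J = [[0.0000, -8.0000, -2.0000], [4.0000, 0.0000, 2.0000], [7.5000, -6.0000, 0.0000]] (det J = -72.0000).
Solving J·Δ = −F gives Δ = (-1.7778, -0.8889, 5.5556).
Then the next iterate is (x, y, z)₁ = (0.2222, -0.3889, 3.5556).

(0.2222, -0.3889, 3.5556)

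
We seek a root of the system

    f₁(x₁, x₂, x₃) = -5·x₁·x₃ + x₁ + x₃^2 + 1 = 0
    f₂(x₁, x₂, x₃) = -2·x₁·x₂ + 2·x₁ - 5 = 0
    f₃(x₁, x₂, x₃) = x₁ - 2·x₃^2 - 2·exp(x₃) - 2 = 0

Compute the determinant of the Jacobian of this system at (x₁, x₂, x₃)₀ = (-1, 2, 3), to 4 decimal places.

1438.7901

J = [[-5·x₃ + 1, 0, -5·x₁ + 2·x₃], [-2·x₂ + 2, -2·x₁, 0], [1, 0, -4·x₃ - 2·exp(x₃)]].
At the point, J = [[-14.0000, 0.0000, 11.0000], [-2.0000, 2.0000, 0.0000], [1.0000, 0.0000, -52.171074]].
det J = 1438.7901.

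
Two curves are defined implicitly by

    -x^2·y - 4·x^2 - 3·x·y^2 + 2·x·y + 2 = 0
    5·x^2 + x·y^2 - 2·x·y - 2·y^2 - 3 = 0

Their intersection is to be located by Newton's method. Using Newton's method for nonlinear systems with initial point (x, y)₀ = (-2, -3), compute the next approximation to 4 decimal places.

At (-2, -3): F = (64.0000, -31.0000).
Jacobian J = [[-2·x·y - 8·x - 3·y^2 + 2·y, -x^2 - 6·x·y + 2·x], [10·x + y^2 - 2·y, 2·x·y - 2·x - 4·y]].
At the point, J = [[-29.0000, -44.0000], [-5.0000, 28.0000]] (det J = -1032.0000).
Solving J·Δ = −F gives Δ = (0.4147, 1.1812).
Then the next iterate is (x, y)₁ = (-1.5853, -1.8188).

(-1.5853, -1.8188)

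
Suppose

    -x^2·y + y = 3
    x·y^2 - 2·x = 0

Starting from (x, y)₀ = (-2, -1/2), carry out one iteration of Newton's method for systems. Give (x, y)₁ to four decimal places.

(-1.1892, -1.5405)

At (-2, -1/2): F = (-1.5000, 3.5000).
Jacobian J = [[-2·x·y, -x^2 + 1], [y^2 - 2, 2·x·y]].
At the point, J = [[-2.0000, -3.0000], [-1.7500, 2.0000]] (det J = -9.2500).
Solving J·Δ = −F gives Δ = (0.8108, -1.0405).
Then the next iterate is (x, y)₁ = (-1.1892, -1.5405).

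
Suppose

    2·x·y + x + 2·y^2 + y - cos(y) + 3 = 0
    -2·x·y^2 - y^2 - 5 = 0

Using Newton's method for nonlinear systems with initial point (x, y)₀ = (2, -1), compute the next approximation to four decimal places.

(3.6712, 0.3342)

At (2, -1): F = (1.459698, -10.0000).
Jacobian J = [[2·y + 1, 2·x + 4·y + sin(y) + 1], [-2·y^2, -4·x·y - 2·y]].
At the point, J = [[-1.0000, 0.158529], [-2.0000, 10.0000]] (det J = -9.682942).
Solving J·Δ = −F gives Δ = (1.6712, 1.3342).
Then the next iterate is (x, y)₁ = (3.6712, 0.3342).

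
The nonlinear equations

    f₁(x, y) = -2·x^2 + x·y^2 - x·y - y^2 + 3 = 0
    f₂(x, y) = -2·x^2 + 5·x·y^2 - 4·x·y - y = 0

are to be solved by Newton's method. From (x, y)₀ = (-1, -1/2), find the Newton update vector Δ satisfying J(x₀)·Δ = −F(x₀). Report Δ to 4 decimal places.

At (-1, -1/2): F = (0.0000, -4.7500).
Jacobian J = [[-4·x + y^2 - y, 2·x·y - x - 2·y], [-4·x + 5·y^2 - 4·y, 10·x·y - 4·x - 1]].
At the point, J = [[4.7500, 3.0000], [7.2500, 8.0000]] (det J = 16.2500).
Solving J·Δ = −F gives Δ = (-0.8769, 1.3885).

(-0.8769, 1.3885)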